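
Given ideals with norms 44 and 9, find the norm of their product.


N(IJ) = N(I) * N(J)
= 44 * 9
= 396

396


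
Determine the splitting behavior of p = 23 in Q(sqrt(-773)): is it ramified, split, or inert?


K = Q(sqrt(-773)). Since d mod 4 = 3, disc(K) = -3092.
Check p | disc: -3092 mod 23 = 13.
p does not divide disc. Compute Legendre symbol (d/p):
9^((23-1)/2) mod 23 = 1
(d/p) = 1, so p splits: (p) = P*P' with e=1, f=1, g=2.
Therefore p is split.

split


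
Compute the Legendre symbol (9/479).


p = 479 is prime, so compute (9/479) with the reciprocity algorithm (Jacobi-symbol steps: pull out 2s via (2/n), flip via reciprocity, reduce):
  reciprocity: (9/479) -> +(479/9)
  reduce: (2/9)
  pull out 2: (2/9) = +1  (since 9 mod 8 = 1)
  (1/9) = 1
Product of signs = 1
(9/479) = 1

1


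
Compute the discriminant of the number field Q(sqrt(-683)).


For K = Q(sqrt(d)) with d squarefree: disc(K) = d if d = 1 mod 4, and disc(K) = 4d if d = 2 or 3 mod 4.
Here d = -683, and d mod 4 = 1.
d = 1 mod 4 (O_K = Z[(1+sqrt(d))/2]), so disc(K) = d = -683

-683


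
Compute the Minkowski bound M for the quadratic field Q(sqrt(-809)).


d = -809, d mod 4 = 3, so disc(K) = 4d = -3236; |disc(K)| = 3236
Imaginary quadratic field, so n = 2, s = r2 = 1, r1 = 0
M = (n!/n^n) * (4/pi)^s * sqrt(|disc(K)|) = (2!/2^2) * (4/pi)^1 * sqrt(3236)
= 0.5 * 1.273240 * 56.885851
= 36.2147

36.2147


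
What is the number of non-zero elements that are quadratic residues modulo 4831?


For prime p, the number of non-zero quadratic residues is (p-1)/2.
= (4831-1)/2
= 2415

2415


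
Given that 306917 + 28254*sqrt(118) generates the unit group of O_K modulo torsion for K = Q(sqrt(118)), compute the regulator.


epsilon = 306917 + 28254*sqrt(118)
= 613834.0000
R = ln(613834.0000)
= 13.3275

13.3275


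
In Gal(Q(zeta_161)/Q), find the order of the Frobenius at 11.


The Frobenius at p in Gal(Q(zeta_n)/Q) = (Z/nZ)* is the class of p, so its order is ord_161(11), the smallest k >= 1 with 11^k = 1 mod 161.
n = 161 = 7 * 23, phi(161) = 132; the order divides phi(n).
Divisors of 132: 1, 2, 3, 4, 6, 11, 12, 22, 33, 44, 66, 132
Repeated squaring mod 161: 11^1 = 11, 11^2 = 121, 11^4 = 151, 11^8 = 100, 11^16 = 18, 11^32 = 2, 11^64 = 4, 11^128 = 16
Test divisors in increasing order:
  k=1: 11^1 = 11 mod 161
  k=2: 11^2 = 121 mod 161
  k=3: 11^3 = 121 * 11 = 43 mod 161
  k=4: 11^4 = 151 mod 161
  k=6: 11^6 = 151 * 121 = 78 mod 161
  k=11: 11^11 = 100 * 121 * 11 = 114 mod 161
  k=12: 11^12 = 100 * 151 = 127 mod 161
  k=22: 11^22 = 18 * 151 * 121 = 116 mod 161
  k=33: 11^33 = 2 * 11 = 22 mod 161
  k=44: 11^44 = 2 * 100 * 151 = 93 mod 161
  k=66: 11^66 = 4 * 121 = 1 mod 161  <- first divisor giving 1
Order = 66

66


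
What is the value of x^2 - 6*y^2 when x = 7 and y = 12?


x^2 - d*y^2
= 7^2 - 6*12^2
= 49 - 864
= -815

-815


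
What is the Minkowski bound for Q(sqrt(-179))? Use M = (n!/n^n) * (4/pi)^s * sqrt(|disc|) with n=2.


d = -179, d mod 4 = 1, so disc(K) = d = -179; |disc(K)| = 179
Imaginary quadratic field, so n = 2, s = r2 = 1, r1 = 0
M = (n!/n^n) * (4/pi)^s * sqrt(|disc(K)|) = (2!/2^2) * (4/pi)^1 * sqrt(179)
= 0.5 * 1.273240 * 13.379088
= 8.5174

8.5174


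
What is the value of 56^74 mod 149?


p = 149 is prime and the exponent is (p-1)/2 = 74, so by Euler's criterion 56^74 = (56/149) = +1 or -1 mod 149.
Compute by square-and-multiply:
  74 = 64 + 8 + 2 (binary 1001010)
  Repeated squaring mod 149: 56^1 = 56, 56^2 = 7, 56^4 = 49, 56^8 = 17, 56^16 = 140, 56^32 = 81, 56^64 = 5
  56^74 = 56^64 * 56^8 * 56^2 = 5 * 17 * 7 mod 149
    5 * 17 = 85 = 85 mod 149
    85 * 7 = 595 = 148 mod 149
  56^74 = 148 mod 149
Result 148 = p - 1 = -1 mod 149: 56 is a quadratic non-residue mod 149. As a residue in [0, p-1] the value is 148.
56^74 mod 149 = 148

148


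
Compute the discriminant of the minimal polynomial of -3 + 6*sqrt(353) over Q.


The element -3 + 6*sqrt(353) has minimal polynomial:
x^2 + 6*x - 12699
Discriminant = (6)^2 - 4*(-12699)
= 36 + 50796
= 50832

50832


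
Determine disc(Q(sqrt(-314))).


For K = Q(sqrt(d)) with d squarefree: disc(K) = d if d = 1 mod 4, and disc(K) = 4d if d = 2 or 3 mod 4.
Here d = -314, and d mod 4 = 2.
d = 2 mod 4, not 1 (O_K = Z[sqrt(d)]), so disc(K) = 4d = 4 * (-314) = -1256

-1256


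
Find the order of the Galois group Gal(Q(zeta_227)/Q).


|Gal(Q(zeta_227)/Q)| = phi(227)
= 226

226


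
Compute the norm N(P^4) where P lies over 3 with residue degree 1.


N(P^a) = p^(a*f)
= 3^(4*1)
= 3^4
= 81

81


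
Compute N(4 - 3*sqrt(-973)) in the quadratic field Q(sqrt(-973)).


N(a + b*sqrt(d)) = a^2 - d*b^2
= (4)^2 - (-973)*(-3)^2
= 16 + 8757
= 8773

8773


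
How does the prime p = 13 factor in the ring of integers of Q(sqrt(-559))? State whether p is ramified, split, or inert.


K = Q(sqrt(-559)). Since d mod 4 = 1, disc(K) = -559.
Check p | disc: -559 mod 13 = 0.
p divides disc, so p ramifies: (p) = P^2 with e=2, f=1, g=1.
Therefore p is ramified.

ramified


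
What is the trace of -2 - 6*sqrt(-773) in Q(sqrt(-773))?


Tr(a + b*sqrt(d)) = (a + b*sqrt(d)) + (a - b*sqrt(d)) = 2a
= 2 * (-2)
= -4

-4


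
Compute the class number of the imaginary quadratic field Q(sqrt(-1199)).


K = Q(sqrt(-1199)). d mod 4 = 1, so D = disc(K) = d = -1199
h(K) equals the number of primitive reduced positive-definite forms (a, b, c) = a*x^2 + b*x*y + c*y^2 with b^2 - 4ac = D,
where reduced means |b| <= a <= c, with b >= 0 whenever |b| = a or a = c, and primitive means gcd(a, b, c) = 1.
Reduced forces 3a^2 <= |D| = 1199, so 1 <= a <= 19; b must have the parity of D, and c = (b^2 - D)/(4a) must be an integer >= a.
Enumerate a = 1..19, b in [-a, a]:
  a=1: (1, 1, 300)  [1]
  a=2: (2, -1, 150), (2, 1, 150)  [2]
  a=3: (3, -1, 100), (3, 1, 100)  [2]
  a=4: (4, -1, 75), (4, 1, 75)  [2]
  a=5: (5, -1, 60), (5, 1, 60)  [2]
  a=6: (6, -5, 51), (6, -1, 50), (6, 1, 50), (6, 5, 51)  [4]
  a=7: none
  a=8: (8, -7, 39), (8, 7, 39)  [2]
  a=9: (9, -5, 34), (9, 5, 34)  [2]
  a=10: (10, -9, 32), (10, -1, 30), (10, 1, 30), (10, 9, 32)  [4]
  a=11: (11, 11, 30)  [1]
  a=12: (12, -7, 26), (12, -1, 25), (12, 1, 25), (12, 7, 26)  [4]
  a=13: (13, -7, 24), (13, 7, 24)  [2]
  a=14: none
  a=15: (15, -11, 22), (15, -1, 20), (15, 1, 20), (15, 11, 22)  [4]
  a=16: (16, -9, 20), (16, 9, 20)  [2]
  a=17: (17, -5, 18), (17, 5, 18)  [2]
  a=18: (18, -13, 19), (18, 13, 19)  [2]
  a=19: none
Total reduced forms: 1 + 2 + 2 + 2 + 2 + 4 + 2 + 2 + 4 + 1 + 4 + 2 + 4 + 2 + 2 + 2 = 38
h = 38

38


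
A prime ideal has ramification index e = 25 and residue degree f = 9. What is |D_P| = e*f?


|D_P| = e * f
= 25 * 9
= 225

225


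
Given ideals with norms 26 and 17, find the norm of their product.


N(IJ) = N(I) * N(J)
= 26 * 17
= 442

442


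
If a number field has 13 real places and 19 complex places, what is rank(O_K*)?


By Dirichlet's unit theorem:
rank = r1 + r2 - 1
= 13 + 19 - 1
= 31

31


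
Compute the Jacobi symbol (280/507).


Compute (280/507) via quadratic reciprocity:
  pull out 2: (2/507) = -1  (since 507 mod 8 = 3)
  pull out 2: (2/507) = -1  (since 507 mod 8 = 3)
  pull out 2: (2/507) = -1  (since 507 mod 8 = 3)
  reciprocity: (35/507) -> -(507/35)
  reduce: (17/35)
  reciprocity: (17/35) -> +(35/17)
  reduce: (1/17)
  (1/17) = 1
Product of signs = 1

1


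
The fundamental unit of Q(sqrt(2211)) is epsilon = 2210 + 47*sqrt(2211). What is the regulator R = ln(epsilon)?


epsilon = 2210 + 47*sqrt(2211)
= 4419.9998
R = ln(4419.9998)
= 8.3939

8.3939


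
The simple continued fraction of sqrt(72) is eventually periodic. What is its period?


Run the CF algorithm for sqrt(72).
a_0 = floor(sqrt(72)) = 8; set m_0=0, q_0=1.
Recurrence: m' = q*a - m,  q' = (d - m'^2)/q,  a' = floor((a_0 + m')/q').
  step 1: m=8, q=8, a=2
  step 2: m=8, q=1, a=16
a_2 = 2*a_0 = 16, so the period closes here.
sqrt(72) = [8; 2, 16]
Period length = 2

2


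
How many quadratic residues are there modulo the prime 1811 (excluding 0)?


For prime p, the number of non-zero quadratic residues is (p-1)/2.
= (1811-1)/2
= 905

905


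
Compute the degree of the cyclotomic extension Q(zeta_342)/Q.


The degree equals Euler's totient phi(342).
342 = 2 * 3^2 * 19
phi(342) = 108

108


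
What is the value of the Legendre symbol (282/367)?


p = 367 is prime, so compute (282/367) with the reciprocity algorithm (Jacobi-symbol steps: pull out 2s via (2/n), flip via reciprocity, reduce):
  pull out 2: (2/367) = +1  (since 367 mod 8 = 7)
  reciprocity: (141/367) -> +(367/141)
  reduce: (85/141)
  reciprocity: (85/141) -> +(141/85)
  reduce: (56/85)
  pull out 2: (2/85) = -1  (since 85 mod 8 = 5)
  pull out 2: (2/85) = -1  (since 85 mod 8 = 5)
  pull out 2: (2/85) = -1  (since 85 mod 8 = 5)
  reciprocity: (7/85) -> +(85/7)
  reduce: (1/7)
  (1/7) = 1
Product of signs = -1
(282/367) = -1

-1


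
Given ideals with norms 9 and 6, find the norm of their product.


N(IJ) = N(I) * N(J)
= 9 * 6
= 54

54


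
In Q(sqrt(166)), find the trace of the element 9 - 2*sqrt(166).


Tr(a + b*sqrt(d)) = (a + b*sqrt(d)) + (a - b*sqrt(d)) = 2a
= 2 * (9)
= 18

18


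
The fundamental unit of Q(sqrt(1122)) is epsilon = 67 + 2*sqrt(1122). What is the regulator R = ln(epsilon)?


epsilon = 67 + 2*sqrt(1122)
= 133.9925
R = ln(133.9925)
= 4.8978

4.8978


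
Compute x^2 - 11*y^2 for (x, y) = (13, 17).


x^2 - d*y^2
= 13^2 - 11*17^2
= 169 - 3179
= -3010

-3010


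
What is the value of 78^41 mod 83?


p = 83 is prime and the exponent is (p-1)/2 = 41, so by Euler's criterion 78^41 = (78/83) = +1 or -1 mod 83.
Compute by square-and-multiply:
  41 = 32 + 8 + 1 (binary 101001)
  Repeated squaring mod 83: 78^1 = 78, 78^2 = 25, 78^4 = 44, 78^8 = 27, 78^16 = 65, 78^32 = 75
  78^41 = 78^32 * 78^8 * 78^1 = 75 * 27 * 78 mod 83
    75 * 27 = 2025 = 33 mod 83
    33 * 78 = 2574 = 1 mod 83
  78^41 = 1 mod 83
Result 1: 78 is a quadratic residue mod 83.
78^41 mod 83 = 1

1


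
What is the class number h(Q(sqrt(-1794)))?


K = Q(sqrt(-1794)). d mod 4 = 2, so D = disc(K) = 4d = -7176
h(K) equals the number of primitive reduced positive-definite forms (a, b, c) = a*x^2 + b*x*y + c*y^2 with b^2 - 4ac = D,
where reduced means |b| <= a <= c, with b >= 0 whenever |b| = a or a = c, and primitive means gcd(a, b, c) = 1.
Reduced forces 3a^2 <= |D| = 7176, so 1 <= a <= 48; b must have the parity of D, and c = (b^2 - D)/(4a) must be an integer >= a.
Enumerate a = 1..48, b in [-a, a]:
  a=1: (1, 0, 1794)  [1]
  a=2: (2, 0, 897)  [1]
  a=3: (3, 0, 598)  [1]
  a=4: none
  a=5: (5, -2, 359), (5, 2, 359)  [2]
  a=6: (6, 0, 299)  [1]
  a=7..9: none
  a=10: (10, -8, 181), (10, 8, 181)  [2]
  a=11..12: none
  a=13: (13, 0, 138)  [1]
  a=14: none
  a=15: (15, -12, 122), (15, 12, 122)  [2]
  a=16: none
  a=17: (17, -10, 107), (17, 10, 107)  [2]
  a=18: none
  a=19: (19, -14, 97), (19, 14, 97)  [2]
  a=20..22: none
  a=23: (23, 0, 78)  [1]
  a=24: none
  a=25: (25, -18, 75), (25, 18, 75)  [2]
  a=26: (26, 0, 69)  [1]
  a=27..28: none
  a=29: (29, -4, 62), (29, 4, 62)  [2]
  a=30: (30, -12, 61), (30, 12, 61)  [2]
  a=31: (31, -4, 58), (31, 4, 58)  [2]
  a=32..33: none
  a=34: (34, -24, 57), (34, 24, 57)  [2]
  a=35..37: none
  a=38: (38, -24, 51), (38, 24, 51)  [2]
  a=39: (39, 0, 46)  [1]
  a=40: none
  a=41: (41, -32, 50), (41, 32, 50)  [2]
  a=42..48: none
Total reduced forms: 1 + 1 + 1 + 2 + 1 + 2 + 1 + 2 + 2 + 2 + 1 + 2 + 1 + 2 + 2 + 2 + 2 + 2 + 1 + 2 = 32
h = 32

32


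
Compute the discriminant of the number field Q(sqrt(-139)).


For K = Q(sqrt(d)) with d squarefree: disc(K) = d if d = 1 mod 4, and disc(K) = 4d if d = 2 or 3 mod 4.
Here d = -139, and d mod 4 = 1.
d = 1 mod 4 (O_K = Z[(1+sqrt(d))/2]), so disc(K) = d = -139

-139


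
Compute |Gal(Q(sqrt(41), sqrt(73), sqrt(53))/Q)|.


The 3 square roots of distinct primes are multiplicatively independent over Q,
so [K:Q] = 2^3 and Gal(K/Q) is isomorphic to (Z/2Z)^3.
|Gal| = 2^3 = 8

8


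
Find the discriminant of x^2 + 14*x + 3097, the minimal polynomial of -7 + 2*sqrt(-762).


The element -7 + 2*sqrt(-762) has minimal polynomial:
x^2 + 14*x + 3097
Discriminant = (14)^2 - 4*(3097)
= 196 - 12388
= -12192

-12192


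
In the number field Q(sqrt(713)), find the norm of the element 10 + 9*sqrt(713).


N(a + b*sqrt(d)) = a^2 - d*b^2
= (10)^2 - (713)*(9)^2
= 100 - 57753
= -57653

-57653


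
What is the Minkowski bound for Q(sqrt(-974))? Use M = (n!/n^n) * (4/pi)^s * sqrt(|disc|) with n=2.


d = -974, d mod 4 = 2, so disc(K) = 4d = -3896; |disc(K)| = 3896
Imaginary quadratic field, so n = 2, s = r2 = 1, r1 = 0
M = (n!/n^n) * (4/pi)^s * sqrt(|disc(K)|) = (2!/2^2) * (4/pi)^1 * sqrt(3896)
= 0.5 * 1.273240 * 62.417946
= 39.7365

39.7365


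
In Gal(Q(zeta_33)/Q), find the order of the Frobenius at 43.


The Frobenius at p in Gal(Q(zeta_n)/Q) = (Z/nZ)* is the class of p, so its order is ord_33(43), the smallest k >= 1 with 43^k = 1 mod 33.
n = 33 = 3 * 11, phi(33) = 20; the order divides phi(n).
Divisors of 20: 1, 2, 4, 5, 10, 20
Repeated squaring mod 33: 43^1 = 10, 43^2 = 1, 43^4 = 1, 43^8 = 1, 43^16 = 1
Test divisors in increasing order:
  k=1: 43^1 = 10 mod 33
  k=2: 43^2 = 1 mod 33  <- first divisor giving 1
Order = 2

2


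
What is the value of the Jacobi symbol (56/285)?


Compute (56/285) via quadratic reciprocity:
  pull out 2: (2/285) = -1  (since 285 mod 8 = 5)
  pull out 2: (2/285) = -1  (since 285 mod 8 = 5)
  pull out 2: (2/285) = -1  (since 285 mod 8 = 5)
  reciprocity: (7/285) -> +(285/7)
  reduce: (5/7)
  reciprocity: (5/7) -> +(7/5)
  reduce: (2/5)
  pull out 2: (2/5) = -1  (since 5 mod 8 = 5)
  (1/5) = 1
Product of signs = 1

1


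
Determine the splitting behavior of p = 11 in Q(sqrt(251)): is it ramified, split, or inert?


K = Q(sqrt(251)). Since d mod 4 = 3, disc(K) = 1004.
Check p | disc: 1004 mod 11 = 3.
p does not divide disc. Compute Legendre symbol (d/p):
9^((11-1)/2) mod 11 = 1
(d/p) = 1, so p splits: (p) = P*P' with e=1, f=1, g=2.
Therefore p is split.

split


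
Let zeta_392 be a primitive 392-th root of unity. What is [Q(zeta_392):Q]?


The degree equals Euler's totient phi(392).
392 = 2^3 * 7^2
phi(392) = 168

168


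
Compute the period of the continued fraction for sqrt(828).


Run the CF algorithm for sqrt(828).
a_0 = floor(sqrt(828)) = 28; set m_0=0, q_0=1.
Recurrence: m' = q*a - m,  q' = (d - m'^2)/q,  a' = floor((a_0 + m')/q').
  step 1: m=28, q=44, a=1
  step 2: m=16, q=13, a=3
  step 3: m=23, q=23, a=2
  step 4: m=23, q=13, a=3
  step 5: m=16, q=44, a=1
  step 6: m=28, q=1, a=56
a_6 = 2*a_0 = 56, so the period closes here.
sqrt(828) = [28; 1, 3, 2, 3, 1, 56]
Period length = 6

6


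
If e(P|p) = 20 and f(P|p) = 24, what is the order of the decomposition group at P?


|D_P| = e * f
= 20 * 24
= 480

480


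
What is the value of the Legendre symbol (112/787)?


p = 787 is prime, so compute (112/787) with the reciprocity algorithm (Jacobi-symbol steps: pull out 2s via (2/n), flip via reciprocity, reduce):
  pull out 2: (2/787) = -1  (since 787 mod 8 = 3)
  pull out 2: (2/787) = -1  (since 787 mod 8 = 3)
  pull out 2: (2/787) = -1  (since 787 mod 8 = 3)
  pull out 2: (2/787) = -1  (since 787 mod 8 = 3)
  reciprocity: (7/787) -> -(787/7)
  reduce: (3/7)
  reciprocity: (3/7) -> -(7/3)
  reduce: (1/3)
  (1/3) = 1
Product of signs = 1
(112/787) = 1

1


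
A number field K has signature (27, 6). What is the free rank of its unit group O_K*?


By Dirichlet's unit theorem:
rank = r1 + r2 - 1
= 27 + 6 - 1
= 32

32


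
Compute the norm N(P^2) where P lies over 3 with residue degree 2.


N(P^a) = p^(a*f)
= 3^(2*2)
= 3^4
= 81

81


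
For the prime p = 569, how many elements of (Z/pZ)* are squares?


For prime p, the number of non-zero quadratic residues is (p-1)/2.
= (569-1)/2
= 284

284


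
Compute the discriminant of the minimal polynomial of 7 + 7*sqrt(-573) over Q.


The element 7 + 7*sqrt(-573) has minimal polynomial:
x^2 - 14*x + 28126
Discriminant = (-14)^2 - 4*(28126)
= 196 - 112504
= -112308

-112308


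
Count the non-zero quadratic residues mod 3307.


For prime p, the number of non-zero quadratic residues is (p-1)/2.
= (3307-1)/2
= 1653

1653


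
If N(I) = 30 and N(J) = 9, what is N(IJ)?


N(IJ) = N(I) * N(J)
= 30 * 9
= 270

270


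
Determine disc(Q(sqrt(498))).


For K = Q(sqrt(d)) with d squarefree: disc(K) = d if d = 1 mod 4, and disc(K) = 4d if d = 2 or 3 mod 4.
Here d = 498, and d mod 4 = 2.
d = 2 mod 4, not 1 (O_K = Z[sqrt(d)]), so disc(K) = 4d = 4 * (498) = 1992

1992


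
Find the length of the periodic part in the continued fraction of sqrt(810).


Run the CF algorithm for sqrt(810).
a_0 = floor(sqrt(810)) = 28; set m_0=0, q_0=1.
Recurrence: m' = q*a - m,  q' = (d - m'^2)/q,  a' = floor((a_0 + m')/q').
  step 1: m=28, q=26, a=2
  step 2: m=24, q=9, a=5
  step 3: m=21, q=41, a=1
  step 4: m=20, q=10, a=4
  step 5: m=20, q=41, a=1
  step 6: m=21, q=9, a=5
  step 7: m=24, q=26, a=2
  step 8: m=28, q=1, a=56
a_8 = 2*a_0 = 56, so the period closes here.
sqrt(810) = [28; 2, 5, 1, 4, 1, 5, 2, 56]
Period length = 8

8


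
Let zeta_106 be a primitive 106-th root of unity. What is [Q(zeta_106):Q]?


The degree equals Euler's totient phi(106).
106 = 2 * 53
phi(106) = 52

52


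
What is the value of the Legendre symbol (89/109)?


p = 109 is prime, so compute (89/109) with the reciprocity algorithm (Jacobi-symbol steps: pull out 2s via (2/n), flip via reciprocity, reduce):
  reciprocity: (89/109) -> +(109/89)
  reduce: (20/89)
  pull out 2: (2/89) = +1  (since 89 mod 8 = 1)
  pull out 2: (2/89) = +1  (since 89 mod 8 = 1)
  reciprocity: (5/89) -> +(89/5)
  reduce: (4/5)
  pull out 2: (2/5) = -1  (since 5 mod 8 = 5)
  pull out 2: (2/5) = -1  (since 5 mod 8 = 5)
  (1/5) = 1
Product of signs = 1
(89/109) = 1

1


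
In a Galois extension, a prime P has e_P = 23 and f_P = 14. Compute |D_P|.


|D_P| = e * f
= 23 * 14
= 322

322


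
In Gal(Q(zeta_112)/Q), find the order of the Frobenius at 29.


The Frobenius at p in Gal(Q(zeta_n)/Q) = (Z/nZ)* is the class of p, so its order is ord_112(29), the smallest k >= 1 with 29^k = 1 mod 112.
n = 112 = 2^4 * 7, phi(112) = 48; the order divides phi(n).
Divisors of 48: 1, 2, 3, 4, 6, 8, 12, 16, 24, 48
Repeated squaring mod 112: 29^1 = 29, 29^2 = 57, 29^4 = 1, 29^8 = 1, 29^16 = 1, 29^32 = 1
Test divisors in increasing order:
  k=1: 29^1 = 29 mod 112
  k=2: 29^2 = 57 mod 112
  k=3: 29^3 = 57 * 29 = 85 mod 112
  k=4: 29^4 = 1 mod 112  <- first divisor giving 1
Order = 4

4


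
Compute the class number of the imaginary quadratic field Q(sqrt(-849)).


K = Q(sqrt(-849)). d mod 4 = 3, so D = disc(K) = 4d = -3396
h(K) equals the number of primitive reduced positive-definite forms (a, b, c) = a*x^2 + b*x*y + c*y^2 with b^2 - 4ac = D,
where reduced means |b| <= a <= c, with b >= 0 whenever |b| = a or a = c, and primitive means gcd(a, b, c) = 1.
Reduced forces 3a^2 <= |D| = 3396, so 1 <= a <= 33; b must have the parity of D, and c = (b^2 - D)/(4a) must be an integer >= a.
Enumerate a = 1..33, b in [-a, a]:
  a=1: (1, 0, 849)  [1]
  a=2: (2, 2, 425)  [1]
  a=3: (3, 0, 283)  [1]
  a=4: none
  a=5: (5, -2, 170), (5, 2, 170)  [2]
  a=6: (6, 6, 143)  [1]
  a=7..9: none
  a=10: (10, -2, 85), (10, 2, 85)  [2]
  a=11: (11, -6, 78), (11, 6, 78)  [2]
  a=12: none
  a=13: (13, -6, 66), (13, 6, 66)  [2]
  a=14: none
  a=15: (15, -12, 59), (15, 12, 59)  [2]
  a=16: none
  a=17: (17, -2, 50), (17, 2, 50)  [2]
  a=18: none
  a=19: (19, -10, 46), (19, 10, 46)  [2]
  a=20..21: none
  a=22: (22, -6, 39), (22, 6, 39)  [2]
  a=23: (23, -10, 38), (23, 10, 38)  [2]
  a=24: none
  a=25: (25, -2, 34), (25, 2, 34)  [2]
  a=26: (26, -6, 33), (26, 6, 33)  [2]
  a=27..29: none
  a=30: (30, -18, 31), (30, 18, 31)  [2]
  a=31..33: none
Total reduced forms: 1 + 1 + 1 + 2 + 1 + 2 + 2 + 2 + 2 + 2 + 2 + 2 + 2 + 2 + 2 + 2 = 28
h = 28

28


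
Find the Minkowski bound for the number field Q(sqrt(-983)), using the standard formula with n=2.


d = -983, d mod 4 = 1, so disc(K) = d = -983; |disc(K)| = 983
Imaginary quadratic field, so n = 2, s = r2 = 1, r1 = 0
M = (n!/n^n) * (4/pi)^s * sqrt(|disc(K)|) = (2!/2^2) * (4/pi)^1 * sqrt(983)
= 0.5 * 1.273240 * 31.352831
= 19.9598

19.9598


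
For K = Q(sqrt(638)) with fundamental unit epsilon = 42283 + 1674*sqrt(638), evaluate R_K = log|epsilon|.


epsilon = 42283 + 1674*sqrt(638)
= 84566.0000
R = ln(84566.0000)
= 11.3453

11.3453


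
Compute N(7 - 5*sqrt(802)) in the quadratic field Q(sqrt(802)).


N(a + b*sqrt(d)) = a^2 - d*b^2
= (7)^2 - (802)*(-5)^2
= 49 - 20050
= -20001

-20001


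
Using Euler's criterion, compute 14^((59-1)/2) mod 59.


p = 59 is prime and the exponent is (p-1)/2 = 29, so by Euler's criterion 14^29 = (14/59) = +1 or -1 mod 59.
Compute by square-and-multiply:
  29 = 16 + 8 + 4 + 1 (binary 11101)
  Repeated squaring mod 59: 14^1 = 14, 14^2 = 19, 14^4 = 7, 14^8 = 49, 14^16 = 41
  14^29 = 14^16 * 14^8 * 14^4 * 14^1 = 41 * 49 * 7 * 14 mod 59
    41 * 49 = 2009 = 3 mod 59
    3 * 7 = 21 = 21 mod 59
    21 * 14 = 294 = 58 mod 59
  14^29 = 58 mod 59
Result 58 = p - 1 = -1 mod 59: 14 is a quadratic non-residue mod 59. As a residue in [0, p-1] the value is 58.
14^29 mod 59 = 58

58


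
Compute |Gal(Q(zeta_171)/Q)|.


|Gal(Q(zeta_171)/Q)| = phi(171)
= 108

108


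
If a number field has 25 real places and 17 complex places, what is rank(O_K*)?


By Dirichlet's unit theorem:
rank = r1 + r2 - 1
= 25 + 17 - 1
= 41

41


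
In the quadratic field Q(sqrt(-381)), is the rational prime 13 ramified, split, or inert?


K = Q(sqrt(-381)). Since d mod 4 = 3, disc(K) = -1524.
Check p | disc: -1524 mod 13 = 10.
p does not divide disc. Compute Legendre symbol (d/p):
9^((13-1)/2) mod 13 = 1
(d/p) = 1, so p splits: (p) = P*P' with e=1, f=1, g=2.
Therefore p is split.

split


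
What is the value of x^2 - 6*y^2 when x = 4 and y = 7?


x^2 - d*y^2
= 4^2 - 6*7^2
= 16 - 294
= -278

-278


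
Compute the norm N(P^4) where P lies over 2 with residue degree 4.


N(P^a) = p^(a*f)
= 2^(4*4)
= 2^16
= 65536

65536


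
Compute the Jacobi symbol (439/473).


Compute (439/473) via quadratic reciprocity:
  reciprocity: (439/473) -> +(473/439)
  reduce: (34/439)
  pull out 2: (2/439) = +1  (since 439 mod 8 = 7)
  reciprocity: (17/439) -> +(439/17)
  reduce: (14/17)
  pull out 2: (2/17) = +1  (since 17 mod 8 = 1)
  reciprocity: (7/17) -> +(17/7)
  reduce: (3/7)
  reciprocity: (3/7) -> -(7/3)
  reduce: (1/3)
  (1/3) = 1
Product of signs = -1

-1


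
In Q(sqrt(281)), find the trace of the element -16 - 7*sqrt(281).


Tr(a + b*sqrt(d)) = (a + b*sqrt(d)) + (a - b*sqrt(d)) = 2a
= 2 * (-16)
= -32

-32


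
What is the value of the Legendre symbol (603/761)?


p = 761 is prime, so compute (603/761) with the reciprocity algorithm (Jacobi-symbol steps: pull out 2s via (2/n), flip via reciprocity, reduce):
  reciprocity: (603/761) -> +(761/603)
  reduce: (158/603)
  pull out 2: (2/603) = -1  (since 603 mod 8 = 3)
  reciprocity: (79/603) -> -(603/79)
  reduce: (50/79)
  pull out 2: (2/79) = +1  (since 79 mod 8 = 7)
  reciprocity: (25/79) -> +(79/25)
  reduce: (4/25)
  pull out 2: (2/25) = +1  (since 25 mod 8 = 1)
  pull out 2: (2/25) = +1  (since 25 mod 8 = 1)
  (1/25) = 1
Product of signs = 1
(603/761) = 1

1


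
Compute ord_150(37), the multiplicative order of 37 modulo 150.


We want ord_150(37), the smallest k >= 1 with 37^k = 1 mod 150.
n = 150 = 2 * 3 * 5^2, phi(150) = 40; the order divides phi(n).
Divisors of 40: 1, 2, 4, 5, 8, 10, 20, 40
Repeated squaring mod 150: 37^1 = 37, 37^2 = 19, 37^4 = 61, 37^8 = 121, 37^16 = 91, 37^32 = 31
Test divisors in increasing order:
  k=1: 37^1 = 37 mod 150
  k=2: 37^2 = 19 mod 150
  k=4: 37^4 = 61 mod 150
  k=5: 37^5 = 61 * 37 = 7 mod 150
  k=8: 37^8 = 121 mod 150
  k=10: 37^10 = 121 * 19 = 49 mod 150
  k=20: 37^20 = 91 * 61 = 1 mod 150  <- first divisor giving 1
Order = 20

20


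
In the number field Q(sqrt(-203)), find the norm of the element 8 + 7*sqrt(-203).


N(a + b*sqrt(d)) = a^2 - d*b^2
= (8)^2 - (-203)*(7)^2
= 64 + 9947
= 10011

10011


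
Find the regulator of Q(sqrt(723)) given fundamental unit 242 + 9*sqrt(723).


epsilon = 242 + 9*sqrt(723)
= 483.9979
R = ln(483.9979)
= 6.1821

6.1821


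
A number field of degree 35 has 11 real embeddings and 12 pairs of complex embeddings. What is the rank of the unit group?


By Dirichlet's unit theorem:
rank = r1 + r2 - 1
= 11 + 12 - 1
= 22

22


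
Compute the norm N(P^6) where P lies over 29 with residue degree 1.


N(P^a) = p^(a*f)
= 29^(6*1)
= 29^6
= 594823321

594823321


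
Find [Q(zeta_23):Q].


The degree equals Euler's totient phi(23).
23 = 23
phi(23) = 22

22


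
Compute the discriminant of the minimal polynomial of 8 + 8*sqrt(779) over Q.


The element 8 + 8*sqrt(779) has minimal polynomial:
x^2 - 16*x - 49792
Discriminant = (-16)^2 - 4*(-49792)
= 256 + 199168
= 199424

199424


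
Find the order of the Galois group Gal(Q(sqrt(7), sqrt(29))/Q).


The 2 square roots of distinct primes are multiplicatively independent over Q,
so [K:Q] = 2^2 and Gal(K/Q) is isomorphic to (Z/2Z)^2.
|Gal| = 2^2 = 4

4


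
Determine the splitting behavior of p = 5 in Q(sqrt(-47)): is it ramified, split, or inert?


K = Q(sqrt(-47)). Since d mod 4 = 1, disc(K) = -47.
Check p | disc: -47 mod 5 = 3.
p does not divide disc. Compute Legendre symbol (d/p):
3^((5-1)/2) mod 5 = -1
(d/p) = -1, so p is inert: (p) stays prime with e=1, f=2, g=1.
Therefore p is inert.

inert


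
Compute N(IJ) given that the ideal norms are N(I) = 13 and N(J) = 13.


N(IJ) = N(I) * N(J)
= 13 * 13
= 169

169


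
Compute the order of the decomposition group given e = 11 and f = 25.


|D_P| = e * f
= 11 * 25
= 275

275


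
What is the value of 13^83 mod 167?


p = 167 is prime and the exponent is (p-1)/2 = 83, so by Euler's criterion 13^83 = (13/167) = +1 or -1 mod 167.
Compute by square-and-multiply:
  83 = 64 + 16 + 2 + 1 (binary 1010011)
  Repeated squaring mod 167: 13^1 = 13, 13^2 = 2, 13^4 = 4, 13^8 = 16, 13^16 = 89, 13^32 = 72, 13^64 = 7
  13^83 = 13^64 * 13^16 * 13^2 * 13^1 = 7 * 89 * 2 * 13 mod 167
    7 * 89 = 623 = 122 mod 167
    122 * 2 = 244 = 77 mod 167
    77 * 13 = 1001 = 166 mod 167
  13^83 = 166 mod 167
Result 166 = p - 1 = -1 mod 167: 13 is a quadratic non-residue mod 167. As a residue in [0, p-1] the value is 166.
13^83 mod 167 = 166

166


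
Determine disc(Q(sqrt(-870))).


For K = Q(sqrt(d)) with d squarefree: disc(K) = d if d = 1 mod 4, and disc(K) = 4d if d = 2 or 3 mod 4.
Here d = -870, and d mod 4 = 2.
d = 2 mod 4, not 1 (O_K = Z[sqrt(d)]), so disc(K) = 4d = 4 * (-870) = -3480

-3480


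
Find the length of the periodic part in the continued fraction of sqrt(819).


Run the CF algorithm for sqrt(819).
a_0 = floor(sqrt(819)) = 28; set m_0=0, q_0=1.
Recurrence: m' = q*a - m,  q' = (d - m'^2)/q,  a' = floor((a_0 + m')/q').
  step 1: m=28, q=35, a=1
  step 2: m=7, q=22, a=1
  step 3: m=15, q=27, a=1
  step 4: m=12, q=25, a=1
  step 5: m=13, q=26, a=1
  step 6: m=13, q=25, a=1
  step 7: m=12, q=27, a=1
  step 8: m=15, q=22, a=1
  step 9: m=7, q=35, a=1
  step 10: m=28, q=1, a=56
a_10 = 2*a_0 = 56, so the period closes here.
sqrt(819) = [28; 1, 1, 1, 1, 1, 1, 1, 1, 1, 56]
Period length = 10

10


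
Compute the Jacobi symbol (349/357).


Compute (349/357) via quadratic reciprocity:
  reciprocity: (349/357) -> +(357/349)
  reduce: (8/349)
  pull out 2: (2/349) = -1  (since 349 mod 8 = 5)
  pull out 2: (2/349) = -1  (since 349 mod 8 = 5)
  pull out 2: (2/349) = -1  (since 349 mod 8 = 5)
  (1/349) = 1
Product of signs = -1

-1


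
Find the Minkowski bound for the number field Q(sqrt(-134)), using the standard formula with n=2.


d = -134, d mod 4 = 2, so disc(K) = 4d = -536; |disc(K)| = 536
Imaginary quadratic field, so n = 2, s = r2 = 1, r1 = 0
M = (n!/n^n) * (4/pi)^s * sqrt(|disc(K)|) = (2!/2^2) * (4/pi)^1 * sqrt(536)
= 0.5 * 1.273240 * 23.151674
= 14.7388

14.7388


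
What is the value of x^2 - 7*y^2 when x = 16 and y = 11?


x^2 - d*y^2
= 16^2 - 7*11^2
= 256 - 847
= -591

-591


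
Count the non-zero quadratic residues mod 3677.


For prime p, the number of non-zero quadratic residues is (p-1)/2.
= (3677-1)/2
= 1838

1838


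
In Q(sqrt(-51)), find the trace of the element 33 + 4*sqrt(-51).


Tr(a + b*sqrt(d)) = (a + b*sqrt(d)) + (a - b*sqrt(d)) = 2a
= 2 * (33)
= 66

66


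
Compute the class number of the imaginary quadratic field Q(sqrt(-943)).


K = Q(sqrt(-943)). d mod 4 = 1, so D = disc(K) = d = -943
h(K) equals the number of primitive reduced positive-definite forms (a, b, c) = a*x^2 + b*x*y + c*y^2 with b^2 - 4ac = D,
where reduced means |b| <= a <= c, with b >= 0 whenever |b| = a or a = c, and primitive means gcd(a, b, c) = 1.
Reduced forces 3a^2 <= |D| = 943, so 1 <= a <= 17; b must have the parity of D, and c = (b^2 - D)/(4a) must be an integer >= a.
Enumerate a = 1..17, b in [-a, a]:
  a=1: (1, 1, 236)  [1]
  a=2: (2, -1, 118), (2, 1, 118)  [2]
  a=3: none
  a=4: (4, -1, 59), (4, 1, 59)  [2]
  a=5..6: none
  a=7: (7, -3, 34), (7, 3, 34)  [2]
  a=8: (8, -7, 31), (8, 7, 31)  [2]
  a=9..10: none
  a=11: (11, -5, 22), (11, 5, 22)  [2]
  a=12..13: none
  a=14: (14, -11, 19), (14, -3, 17), (14, 3, 17), (14, 11, 19)  [4]
  a=15: none
  a=16: (16, 9, 16)  [1]
  a=17: none
Total reduced forms: 1 + 2 + 2 + 2 + 2 + 2 + 4 + 1 = 16
h = 16

16


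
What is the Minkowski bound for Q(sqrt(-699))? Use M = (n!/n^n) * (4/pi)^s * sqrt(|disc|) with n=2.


d = -699, d mod 4 = 1, so disc(K) = d = -699; |disc(K)| = 699
Imaginary quadratic field, so n = 2, s = r2 = 1, r1 = 0
M = (n!/n^n) * (4/pi)^s * sqrt(|disc(K)|) = (2!/2^2) * (4/pi)^1 * sqrt(699)
= 0.5 * 1.273240 * 26.438608
= 16.8313

16.8313


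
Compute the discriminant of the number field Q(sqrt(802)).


For K = Q(sqrt(d)) with d squarefree: disc(K) = d if d = 1 mod 4, and disc(K) = 4d if d = 2 or 3 mod 4.
Here d = 802, and d mod 4 = 2.
d = 2 mod 4, not 1 (O_K = Z[sqrt(d)]), so disc(K) = 4d = 4 * (802) = 3208

3208


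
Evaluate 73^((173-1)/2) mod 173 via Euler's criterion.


p = 173 is prime and the exponent is (p-1)/2 = 86, so by Euler's criterion 73^86 = (73/173) = +1 or -1 mod 173.
Compute by square-and-multiply:
  86 = 64 + 16 + 4 + 2 (binary 1010110)
  Repeated squaring mod 173: 73^1 = 73, 73^2 = 139, 73^4 = 118, 73^8 = 84, 73^16 = 136, 73^32 = 158, 73^64 = 52
  73^86 = 73^64 * 73^16 * 73^4 * 73^2 = 52 * 136 * 118 * 139 mod 173
    52 * 136 = 7072 = 152 mod 173
    152 * 118 = 17936 = 117 mod 173
    117 * 139 = 16263 = 1 mod 173
  73^86 = 1 mod 173
Result 1: 73 is a quadratic residue mod 173.
73^86 mod 173 = 1

1


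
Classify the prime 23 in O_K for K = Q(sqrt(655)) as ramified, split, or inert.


K = Q(sqrt(655)). Since d mod 4 = 3, disc(K) = 2620.
Check p | disc: 2620 mod 23 = 21.
p does not divide disc. Compute Legendre symbol (d/p):
11^((23-1)/2) mod 23 = -1
(d/p) = -1, so p is inert: (p) stays prime with e=1, f=2, g=1.
Therefore p is inert.

inert


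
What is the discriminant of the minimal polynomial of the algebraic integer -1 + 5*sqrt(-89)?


The element -1 + 5*sqrt(-89) has minimal polynomial:
x^2 + 2*x + 2226
Discriminant = (2)^2 - 4*(2226)
= 4 - 8904
= -8900

-8900


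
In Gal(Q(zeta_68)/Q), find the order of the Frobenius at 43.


The Frobenius at p in Gal(Q(zeta_n)/Q) = (Z/nZ)* is the class of p, so its order is ord_68(43), the smallest k >= 1 with 43^k = 1 mod 68.
n = 68 = 2^2 * 17, phi(68) = 32; the order divides phi(n).
Divisors of 32: 1, 2, 4, 8, 16, 32
Repeated squaring mod 68: 43^1 = 43, 43^2 = 13, 43^4 = 33, 43^8 = 1, 43^16 = 1, 43^32 = 1
Test divisors in increasing order:
  k=1: 43^1 = 43 mod 68
  k=2: 43^2 = 13 mod 68
  k=4: 43^4 = 33 mod 68
  k=8: 43^8 = 1 mod 68  <- first divisor giving 1
Order = 8

8


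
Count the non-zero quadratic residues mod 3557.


For prime p, the number of non-zero quadratic residues is (p-1)/2.
= (3557-1)/2
= 1778

1778


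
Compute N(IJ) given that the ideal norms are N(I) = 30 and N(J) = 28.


N(IJ) = N(I) * N(J)
= 30 * 28
= 840

840


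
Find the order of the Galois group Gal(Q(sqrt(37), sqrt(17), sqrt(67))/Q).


The 3 square roots of distinct primes are multiplicatively independent over Q,
so [K:Q] = 2^3 and Gal(K/Q) is isomorphic to (Z/2Z)^3.
|Gal| = 2^3 = 8

8


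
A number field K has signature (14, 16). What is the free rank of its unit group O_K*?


By Dirichlet's unit theorem:
rank = r1 + r2 - 1
= 14 + 16 - 1
= 29

29


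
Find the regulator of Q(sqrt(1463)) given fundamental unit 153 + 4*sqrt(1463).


epsilon = 153 + 4*sqrt(1463)
= 305.9967
R = ln(305.9967)
= 5.7236

5.7236


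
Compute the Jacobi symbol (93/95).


Compute (93/95) via quadratic reciprocity:
  reciprocity: (93/95) -> +(95/93)
  reduce: (2/93)
  pull out 2: (2/93) = -1  (since 93 mod 8 = 5)
  (1/93) = 1
Product of signs = -1

-1


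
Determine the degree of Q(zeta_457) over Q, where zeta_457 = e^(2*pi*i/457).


The degree equals Euler's totient phi(457).
457 = 457
phi(457) = 456

456


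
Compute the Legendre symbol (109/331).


p = 331 is prime, so compute (109/331) with the reciprocity algorithm (Jacobi-symbol steps: pull out 2s via (2/n), flip via reciprocity, reduce):
  reciprocity: (109/331) -> +(331/109)
  reduce: (4/109)
  pull out 2: (2/109) = -1  (since 109 mod 8 = 5)
  pull out 2: (2/109) = -1  (since 109 mod 8 = 5)
  (1/109) = 1
Product of signs = 1
(109/331) = 1

1


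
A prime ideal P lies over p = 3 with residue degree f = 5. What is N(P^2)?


N(P^a) = p^(a*f)
= 3^(2*5)
= 3^10
= 59049

59049


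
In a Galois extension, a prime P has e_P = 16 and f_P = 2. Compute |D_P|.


|D_P| = e * f
= 16 * 2
= 32

32


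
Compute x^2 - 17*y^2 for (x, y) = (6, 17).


x^2 - d*y^2
= 6^2 - 17*17^2
= 36 - 4913
= -4877

-4877


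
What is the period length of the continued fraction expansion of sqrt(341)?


Run the CF algorithm for sqrt(341).
a_0 = floor(sqrt(341)) = 18; set m_0=0, q_0=1.
Recurrence: m' = q*a - m,  q' = (d - m'^2)/q,  a' = floor((a_0 + m')/q').
  step 1: m=18, q=17, a=2
  step 2: m=16, q=5, a=6
  step 3: m=14, q=29, a=1
  step 4: m=15, q=4, a=8
  step 5: m=17, q=13, a=2
  step 6: m=9, q=20, a=1
  step 7: m=11, q=11, a=2
  step 8: m=11, q=20, a=1
  step 9: m=9, q=13, a=2
  step 10: m=17, q=4, a=8
  step 11: m=15, q=29, a=1
  step 12: m=14, q=5, a=6
  step 13: m=16, q=17, a=2
  step 14: m=18, q=1, a=36
a_14 = 2*a_0 = 36, so the period closes here.
sqrt(341) = [18; 2, 6, 1, 8, 2, 1, 2, 1, 2, 8, 1, 6, 2, 36]
Period length = 14

14


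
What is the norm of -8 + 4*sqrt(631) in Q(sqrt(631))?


N(a + b*sqrt(d)) = a^2 - d*b^2
= (-8)^2 - (631)*(4)^2
= 64 - 10096
= -10032

-10032


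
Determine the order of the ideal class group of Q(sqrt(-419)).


K = Q(sqrt(-419)). d mod 4 = 1, so D = disc(K) = d = -419
h(K) equals the number of primitive reduced positive-definite forms (a, b, c) = a*x^2 + b*x*y + c*y^2 with b^2 - 4ac = D,
where reduced means |b| <= a <= c, with b >= 0 whenever |b| = a or a = c, and primitive means gcd(a, b, c) = 1.
Reduced forces 3a^2 <= |D| = 419, so 1 <= a <= 11; b must have the parity of D, and c = (b^2 - D)/(4a) must be an integer >= a.
Enumerate a = 1..11, b in [-a, a]:
  a=1: (1, 1, 105)  [1]
  a=2: none
  a=3: (3, -1, 35), (3, 1, 35)  [2]
  a=4: none
  a=5: (5, -1, 21), (5, 1, 21)  [2]
  a=6: none
  a=7: (7, -1, 15), (7, 1, 15)  [2]
  a=8: none
  a=9: (9, -7, 13), (9, 7, 13)  [2]
  a=10..11: none
Total reduced forms: 1 + 2 + 2 + 2 + 2 = 9
h = 9

9


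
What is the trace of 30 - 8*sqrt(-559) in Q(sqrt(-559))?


Tr(a + b*sqrt(d)) = (a + b*sqrt(d)) + (a - b*sqrt(d)) = 2a
= 2 * (30)
= 60

60


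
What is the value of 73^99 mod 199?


p = 199 is prime and the exponent is (p-1)/2 = 99, so by Euler's criterion 73^99 = (73/199) = +1 or -1 mod 199.
Compute by square-and-multiply:
  99 = 64 + 32 + 2 + 1 (binary 1100011)
  Repeated squaring mod 199: 73^1 = 73, 73^2 = 155, 73^4 = 145, 73^8 = 130, 73^16 = 184, 73^32 = 26, 73^64 = 79
  73^99 = 73^64 * 73^32 * 73^2 * 73^1 = 79 * 26 * 155 * 73 mod 199
    79 * 26 = 2054 = 64 mod 199
    64 * 155 = 9920 = 169 mod 199
    169 * 73 = 12337 = 198 mod 199
  73^99 = 198 mod 199
Result 198 = p - 1 = -1 mod 199: 73 is a quadratic non-residue mod 199. As a residue in [0, p-1] the value is 198.
73^99 mod 199 = 198

198


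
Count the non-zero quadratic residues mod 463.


For prime p, the number of non-zero quadratic residues is (p-1)/2.
= (463-1)/2
= 231

231


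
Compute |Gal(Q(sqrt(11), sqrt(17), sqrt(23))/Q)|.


The 3 square roots of distinct primes are multiplicatively independent over Q,
so [K:Q] = 2^3 and Gal(K/Q) is isomorphic to (Z/2Z)^3.
|Gal| = 2^3 = 8

8


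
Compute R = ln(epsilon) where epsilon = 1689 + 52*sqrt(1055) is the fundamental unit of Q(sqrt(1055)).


epsilon = 1689 + 52*sqrt(1055)
= 3377.9997
R = ln(3377.9997)
= 8.1250

8.1250


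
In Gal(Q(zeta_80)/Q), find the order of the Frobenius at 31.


The Frobenius at p in Gal(Q(zeta_n)/Q) = (Z/nZ)* is the class of p, so its order is ord_80(31), the smallest k >= 1 with 31^k = 1 mod 80.
n = 80 = 2^4 * 5, phi(80) = 32; the order divides phi(n).
Divisors of 32: 1, 2, 4, 8, 16, 32
Repeated squaring mod 80: 31^1 = 31, 31^2 = 1, 31^4 = 1, 31^8 = 1, 31^16 = 1, 31^32 = 1
Test divisors in increasing order:
  k=1: 31^1 = 31 mod 80
  k=2: 31^2 = 1 mod 80  <- first divisor giving 1
Order = 2

2


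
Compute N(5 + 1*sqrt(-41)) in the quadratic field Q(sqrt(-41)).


N(a + b*sqrt(d)) = a^2 - d*b^2
= (5)^2 - (-41)*(1)^2
= 25 + 41
= 66

66


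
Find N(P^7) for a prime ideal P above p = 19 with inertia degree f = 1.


N(P^a) = p^(a*f)
= 19^(7*1)
= 19^7
= 893871739

893871739


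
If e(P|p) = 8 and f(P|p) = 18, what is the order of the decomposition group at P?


|D_P| = e * f
= 8 * 18
= 144

144


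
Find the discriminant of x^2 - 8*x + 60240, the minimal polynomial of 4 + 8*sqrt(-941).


The element 4 + 8*sqrt(-941) has minimal polynomial:
x^2 - 8*x + 60240
Discriminant = (-8)^2 - 4*(60240)
= 64 - 240960
= -240896

-240896


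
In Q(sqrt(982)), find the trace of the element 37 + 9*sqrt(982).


Tr(a + b*sqrt(d)) = (a + b*sqrt(d)) + (a - b*sqrt(d)) = 2a
= 2 * (37)
= 74

74


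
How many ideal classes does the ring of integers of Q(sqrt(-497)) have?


K = Q(sqrt(-497)). d mod 4 = 3, so D = disc(K) = 4d = -1988
h(K) equals the number of primitive reduced positive-definite forms (a, b, c) = a*x^2 + b*x*y + c*y^2 with b^2 - 4ac = D,
where reduced means |b| <= a <= c, with b >= 0 whenever |b| = a or a = c, and primitive means gcd(a, b, c) = 1.
Reduced forces 3a^2 <= |D| = 1988, so 1 <= a <= 25; b must have the parity of D, and c = (b^2 - D)/(4a) must be an integer >= a.
Enumerate a = 1..25, b in [-a, a]:
  a=1: (1, 0, 497)  [1]
  a=2: (2, 2, 249)  [1]
  a=3: (3, -2, 166), (3, 2, 166)  [2]
  a=4..5: none
  a=6: (6, -2, 83), (6, 2, 83)  [2]
  a=7: (7, 0, 71)  [1]
  a=8: none
  a=9: (9, -8, 57), (9, 8, 57)  [2]
  a=10: none
  a=11: (11, -6, 46), (11, 6, 46)  [2]
  a=12: none
  a=13: (13, -12, 41), (13, 12, 41)  [2]
  a=14: (14, 14, 39)  [1]
  a=15..16: none
  a=17: (17, -16, 33), (17, 16, 33)  [2]
  a=18: (18, -10, 29), (18, 10, 29)  [2]
  a=19: (19, -8, 27), (19, 8, 27)  [2]
  a=20: none
  a=21: (21, -14, 26), (21, 14, 26)  [2]
  a=22: (22, -6, 23), (22, 6, 23)  [2]
  a=23..25: none
Total reduced forms: 1 + 1 + 2 + 2 + 1 + 2 + 2 + 2 + 1 + 2 + 2 + 2 + 2 + 2 = 24
h = 24

24


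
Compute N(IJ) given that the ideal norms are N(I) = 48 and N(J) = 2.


N(IJ) = N(I) * N(J)
= 48 * 2
= 96

96


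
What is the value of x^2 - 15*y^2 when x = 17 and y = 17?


x^2 - d*y^2
= 17^2 - 15*17^2
= 289 - 4335
= -4046

-4046


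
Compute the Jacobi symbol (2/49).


Compute (2/49) via quadratic reciprocity:
  pull out 2: (2/49) = +1  (since 49 mod 8 = 1)
  (1/49) = 1
Product of signs = 1

1


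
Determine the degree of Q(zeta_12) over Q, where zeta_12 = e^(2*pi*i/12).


The degree equals Euler's totient phi(12).
12 = 2^2 * 3
phi(12) = 4

4
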